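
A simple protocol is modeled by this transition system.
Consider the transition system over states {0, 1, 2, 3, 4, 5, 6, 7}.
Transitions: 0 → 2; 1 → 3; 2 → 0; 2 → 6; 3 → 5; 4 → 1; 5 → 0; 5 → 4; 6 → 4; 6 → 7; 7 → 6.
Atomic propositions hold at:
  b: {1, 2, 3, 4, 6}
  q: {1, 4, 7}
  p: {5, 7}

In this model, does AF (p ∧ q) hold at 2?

No

Sat(p ∧ q) = {7}
AF (p ∧ q): least fixpoint, start Z0 = {7}, add states with every successor in Z. Already a fixed point.
Sat(AF (p ∧ q)) = {7}
2 ∉ Sat(AF (p ∧ q)) = {7}, so the formula does not hold at 2.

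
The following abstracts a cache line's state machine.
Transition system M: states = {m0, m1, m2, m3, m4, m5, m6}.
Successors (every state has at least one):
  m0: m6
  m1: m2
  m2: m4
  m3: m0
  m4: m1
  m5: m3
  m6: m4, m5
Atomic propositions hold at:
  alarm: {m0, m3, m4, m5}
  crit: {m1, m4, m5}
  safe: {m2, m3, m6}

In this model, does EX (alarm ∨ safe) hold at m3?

Yes

Sat(alarm ∨ safe) = {m0, m2, m3, m4, m5, m6}
Sat(EX (alarm ∨ safe)) = {s : some successor in {m0, m2, m3, m4, m5, m6}} = {m0, m1, m2, m3, m5, m6}
m3 ∈ Sat(EX (alarm ∨ safe)) = {m0, m1, m2, m3, m5, m6}, so the formula holds at m3.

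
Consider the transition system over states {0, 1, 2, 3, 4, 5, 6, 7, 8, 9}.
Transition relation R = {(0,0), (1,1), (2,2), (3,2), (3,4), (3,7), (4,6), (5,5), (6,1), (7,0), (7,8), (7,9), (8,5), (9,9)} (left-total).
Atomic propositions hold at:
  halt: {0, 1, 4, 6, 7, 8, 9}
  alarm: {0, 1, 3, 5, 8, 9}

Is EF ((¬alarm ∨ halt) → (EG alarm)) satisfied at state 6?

Sat(¬alarm) = {2, 4, 6, 7}
Sat(¬alarm ∨ halt) = {0, 1, 2, 4, 6, 7, 8, 9}
EG alarm: greatest fixpoint, start Z0 = {0, 1, 3, 5, 8, 9}, keep only states in Sat with some successor in Z. Z1 = {0, 1, 5, 8, 9}; fixed.
Sat(EG alarm) = {0, 1, 5, 8, 9}
Sat((¬alarm ∨ halt) → (EG alarm)) = {0, 1, 3, 5, 8, 9}
EF ((¬alarm ∨ halt) → (EG alarm)): least fixpoint, start Z0 = {0, 1, 3, 5, 8, 9}, add states with some successor in Z. Z1 = {0, 1, 3, 5, 6, 7, 8, 9}; Z2 = {0, 1, 3, 4, 5, 6, 7, 8, 9}; fixed.
Sat(EF ((¬alarm ∨ halt) → (EG alarm))) = {0, 1, 3, 4, 5, 6, 7, 8, 9}
6 ∈ Sat(EF ((¬alarm ∨ halt) → (EG alarm))) = {0, 1, 3, 4, 5, 6, 7, 8, 9}, so the formula holds at 6.

Yes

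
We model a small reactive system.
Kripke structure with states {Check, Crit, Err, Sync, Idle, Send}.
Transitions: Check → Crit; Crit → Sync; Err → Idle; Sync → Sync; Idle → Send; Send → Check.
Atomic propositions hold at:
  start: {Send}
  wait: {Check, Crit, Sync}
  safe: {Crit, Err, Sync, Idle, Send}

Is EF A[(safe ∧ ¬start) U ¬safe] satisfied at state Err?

Yes

Sat(¬start) = {Check, Crit, Err, Sync, Idle}
Sat(safe ∧ ¬start) = {Crit, Err, Sync, Idle}
Sat(¬safe) = {Check}
A[(safe ∧ ¬start) U ¬safe]: least fixpoint, start Z0 = Sat(¬safe) = {Check}, add states in Sat(safe ∧ ¬start) with every successor in Z. Already a fixed point.
Sat(A[(safe ∧ ¬start) U ¬safe]) = {Check}
EF A[(safe ∧ ¬start) U ¬safe]: least fixpoint, start Z0 = {Check}, add states with some successor in Z. Z1 = {Check, Send}; Z2 = {Check, Idle, Send}; Z3 = {Check, Err, Idle, Send}; fixed.
Sat(EF A[(safe ∧ ¬start) U ¬safe]) = {Check, Err, Idle, Send}
Err ∈ Sat(EF A[(safe ∧ ¬start) U ¬safe]) = {Check, Err, Idle, Send}, so the formula holds at Err.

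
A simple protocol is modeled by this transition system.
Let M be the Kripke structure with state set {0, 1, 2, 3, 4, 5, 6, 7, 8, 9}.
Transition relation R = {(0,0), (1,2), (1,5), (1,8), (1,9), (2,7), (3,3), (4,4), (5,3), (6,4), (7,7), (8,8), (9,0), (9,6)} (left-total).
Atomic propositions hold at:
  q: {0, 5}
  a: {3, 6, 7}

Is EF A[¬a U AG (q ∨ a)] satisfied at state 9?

Sat(¬a) = {0, 1, 2, 4, 5, 8, 9}
Sat(q ∨ a) = {0, 3, 5, 6, 7}
AG (q ∨ a): greatest fixpoint, start Z0 = {0, 3, 5, 6, 7}, keep only states in Sat with every successor in Z. Z1 = {0, 3, 5, 7}; fixed.
Sat(AG (q ∨ a)) = {0, 3, 5, 7}
A[¬a U AG (q ∨ a)]: least fixpoint, start Z0 = Sat(AG (q ∨ a)) = {0, 3, 5, 7}, add states in Sat(¬a) with every successor in Z. Z1 = {0, 2, 3, 5, 7}; fixed.
Sat(A[¬a U AG (q ∨ a)]) = {0, 2, 3, 5, 7}
EF A[¬a U AG (q ∨ a)]: least fixpoint, start Z0 = {0, 2, 3, 5, 7}, add states with some successor in Z. Z1 = {0, 1, 2, 3, 5, 7, 9}; fixed.
Sat(EF A[¬a U AG (q ∨ a)]) = {0, 1, 2, 3, 5, 7, 9}
9 ∈ Sat(EF A[¬a U AG (q ∨ a)]) = {0, 1, 2, 3, 5, 7, 9}, so the formula holds at 9.

Yes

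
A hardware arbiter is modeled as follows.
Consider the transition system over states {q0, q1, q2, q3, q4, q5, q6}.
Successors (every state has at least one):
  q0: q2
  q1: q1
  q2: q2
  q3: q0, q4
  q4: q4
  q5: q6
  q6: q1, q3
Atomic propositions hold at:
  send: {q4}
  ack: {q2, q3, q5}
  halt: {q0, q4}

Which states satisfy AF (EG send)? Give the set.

{q4}

EG send: greatest fixpoint, start Z0 = {q4}, keep only states in Sat with some successor in Z. Already a fixed point.
Sat(EG send) = {q4}
AF (EG send): least fixpoint, start Z0 = {q4}, add states with every successor in Z. Already a fixed point.
Sat(AF (EG send)) = {q4}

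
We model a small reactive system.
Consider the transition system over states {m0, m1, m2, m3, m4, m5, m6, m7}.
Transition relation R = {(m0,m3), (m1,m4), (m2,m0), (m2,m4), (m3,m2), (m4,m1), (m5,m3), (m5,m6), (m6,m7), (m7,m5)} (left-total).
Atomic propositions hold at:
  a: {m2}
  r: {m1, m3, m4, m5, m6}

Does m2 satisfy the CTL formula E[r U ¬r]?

Sat(¬r) = {m0, m2, m7}
E[r U ¬r]: least fixpoint, start Z0 = Sat(¬r) = {m0, m2, m7}, add states in Sat(r) with some successor in Z. Z1 = {m0, m2, m3, m6, m7}; Z2 = {m0, m2, m3, m5, m6, m7}; fixed.
Sat(E[r U ¬r]) = {m0, m2, m3, m5, m6, m7}
m2 ∈ Sat(E[r U ¬r]) = {m0, m2, m3, m5, m6, m7}, so the formula holds at m2.

Yes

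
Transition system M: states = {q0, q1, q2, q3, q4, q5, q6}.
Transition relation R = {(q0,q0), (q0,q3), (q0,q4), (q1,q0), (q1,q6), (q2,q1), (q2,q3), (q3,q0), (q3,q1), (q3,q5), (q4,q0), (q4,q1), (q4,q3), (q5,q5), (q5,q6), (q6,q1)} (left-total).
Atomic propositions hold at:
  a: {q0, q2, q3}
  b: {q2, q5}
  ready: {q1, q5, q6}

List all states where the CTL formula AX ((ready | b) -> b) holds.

{q0}

Sat(ready | b) = {q1, q2, q5, q6}
Sat((ready | b) -> b) = {q0, q2, q3, q4, q5}
Sat(AX ((ready | b) -> b)) = {s : every successor in {q0, q2, q3, q4, q5}} = {q0}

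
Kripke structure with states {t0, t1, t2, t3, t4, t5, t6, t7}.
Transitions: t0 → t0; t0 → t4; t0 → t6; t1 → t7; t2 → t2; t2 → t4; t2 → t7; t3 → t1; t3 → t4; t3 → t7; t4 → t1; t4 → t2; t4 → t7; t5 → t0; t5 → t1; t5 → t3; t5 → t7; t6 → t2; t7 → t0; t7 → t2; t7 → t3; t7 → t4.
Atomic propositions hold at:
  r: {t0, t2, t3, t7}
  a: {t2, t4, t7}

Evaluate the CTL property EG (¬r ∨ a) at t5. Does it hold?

Yes

Sat(¬r) = {t1, t4, t5, t6}
Sat(¬r ∨ a) = {t1, t2, t4, t5, t6, t7}
EG (¬r ∨ a): greatest fixpoint, start Z0 = {t1, t2, t4, t5, t6, t7}, keep only states in Sat with some successor in Z. Already a fixed point.
Sat(EG (¬r ∨ a)) = {t1, t2, t4, t5, t6, t7}
t5 ∈ Sat(EG (¬r ∨ a)) = {t1, t2, t4, t5, t6, t7}, so the formula holds at t5.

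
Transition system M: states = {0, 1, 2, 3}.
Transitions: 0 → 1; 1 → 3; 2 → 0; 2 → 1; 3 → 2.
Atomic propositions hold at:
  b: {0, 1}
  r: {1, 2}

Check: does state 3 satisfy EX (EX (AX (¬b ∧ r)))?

No

Sat(¬b) = {2, 3}
Sat(¬b ∧ r) = {2}
Sat(AX (¬b ∧ r)) = {s : every successor in {2}} = {3}
Sat(EX (AX (¬b ∧ r))) = {s : some successor in {3}} = {1}
Sat(EX (EX (AX (¬b ∧ r)))) = {s : some successor in {1}} = {0, 2}
3 ∉ Sat(EX (EX (AX (¬b ∧ r)))) = {0, 2}, so the formula does not hold at 3.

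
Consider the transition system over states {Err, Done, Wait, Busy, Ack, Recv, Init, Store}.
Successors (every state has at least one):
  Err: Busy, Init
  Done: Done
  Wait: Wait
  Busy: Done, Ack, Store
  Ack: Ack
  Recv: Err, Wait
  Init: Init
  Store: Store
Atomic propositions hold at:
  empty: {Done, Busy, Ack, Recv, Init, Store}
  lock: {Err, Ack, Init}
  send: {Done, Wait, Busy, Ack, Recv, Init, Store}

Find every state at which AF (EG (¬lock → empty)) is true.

{Err, Done, Busy, Ack, Recv, Init, Store}

Sat(¬lock) = {Done, Wait, Busy, Recv, Store}
Sat(¬lock → empty) = {Err, Done, Busy, Ack, Recv, Init, Store}
EG (¬lock → empty): greatest fixpoint, start Z0 = {Err, Done, Busy, Ack, Recv, Init, Store}, keep only states in Sat with some successor in Z. Already a fixed point.
Sat(EG (¬lock → empty)) = {Err, Done, Busy, Ack, Recv, Init, Store}
AF (EG (¬lock → empty)): least fixpoint, start Z0 = {Err, Done, Busy, Ack, Recv, Init, Store}, add states with every successor in Z. Already a fixed point.
Sat(AF (EG (¬lock → empty))) = {Err, Done, Busy, Ack, Recv, Init, Store}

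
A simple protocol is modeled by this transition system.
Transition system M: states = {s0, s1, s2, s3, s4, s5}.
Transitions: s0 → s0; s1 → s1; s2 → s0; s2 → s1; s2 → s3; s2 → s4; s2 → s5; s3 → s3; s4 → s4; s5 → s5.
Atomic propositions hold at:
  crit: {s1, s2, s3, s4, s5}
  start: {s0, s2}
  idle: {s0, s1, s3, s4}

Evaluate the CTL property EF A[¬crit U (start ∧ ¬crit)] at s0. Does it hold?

Sat(¬crit) = {s0}
Sat(start ∧ ¬crit) = {s0}
A[¬crit U (start ∧ ¬crit)]: least fixpoint, start Z0 = Sat((start ∧ ¬crit)) = {s0}, add states in Sat(¬crit) with every successor in Z. Already a fixed point.
Sat(A[¬crit U (start ∧ ¬crit)]) = {s0}
EF A[¬crit U (start ∧ ¬crit)]: least fixpoint, start Z0 = {s0}, add states with some successor in Z. Z1 = {s0, s2}; fixed.
Sat(EF A[¬crit U (start ∧ ¬crit)]) = {s0, s2}
s0 ∈ Sat(EF A[¬crit U (start ∧ ¬crit)]) = {s0, s2}, so the formula holds at s0.

Yes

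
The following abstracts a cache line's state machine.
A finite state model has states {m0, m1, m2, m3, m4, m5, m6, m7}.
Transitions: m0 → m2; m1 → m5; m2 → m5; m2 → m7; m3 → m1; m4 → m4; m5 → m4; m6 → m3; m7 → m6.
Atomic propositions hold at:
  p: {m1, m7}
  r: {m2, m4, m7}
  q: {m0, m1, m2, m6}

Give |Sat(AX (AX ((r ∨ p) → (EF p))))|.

Sat(r ∨ p) = {m1, m2, m4, m7}
EF p: least fixpoint, start Z0 = {m1, m7}, add states with some successor in Z. Z1 = {m1, m2, m3, m7}; Z2 = {m0, m1, m2, m3, m6, m7}; fixed.
Sat(EF p) = {m0, m1, m2, m3, m6, m7}
Sat((r ∨ p) → (EF p)) = {m0, m1, m2, m3, m5, m6, m7}
Sat(AX ((r ∨ p) → (EF p))) = {s : every successor in {m0, m1, m2, m3, m5, m6, m7}} = {m0, m1, m2, m3, m6, m7}
Sat(AX (AX ((r ∨ p) → (EF p)))) = {s : every successor in {m0, m1, m2, m3, m6, m7}} = {m0, m3, m6, m7}
|Sat(AX (AX ((r ∨ p) → (EF p))))| = |{m0, m3, m6, m7}| = 4.

4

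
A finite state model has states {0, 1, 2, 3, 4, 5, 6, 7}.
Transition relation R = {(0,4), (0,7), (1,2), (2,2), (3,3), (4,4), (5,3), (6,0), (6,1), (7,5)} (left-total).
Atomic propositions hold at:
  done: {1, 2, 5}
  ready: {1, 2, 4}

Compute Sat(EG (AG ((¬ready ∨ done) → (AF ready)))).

{1, 2, 4}

Sat(¬ready) = {0, 3, 5, 6, 7}
Sat(¬ready ∨ done) = {0, 1, 2, 3, 5, 6, 7}
AF ready: least fixpoint, start Z0 = {1, 2, 4}, add states with every successor in Z. Already a fixed point.
Sat(AF ready) = {1, 2, 4}
Sat((¬ready ∨ done) → (AF ready)) = {1, 2, 4}
AG ((¬ready ∨ done) → (AF ready)): greatest fixpoint, start Z0 = {1, 2, 4}, keep only states in Sat with every successor in Z. Already a fixed point.
Sat(AG ((¬ready ∨ done) → (AF ready))) = {1, 2, 4}
EG (AG ((¬ready ∨ done) → (AF ready))): greatest fixpoint, start Z0 = {1, 2, 4}, keep only states in Sat with some successor in Z. Already a fixed point.
Sat(EG (AG ((¬ready ∨ done) → (AF ready)))) = {1, 2, 4}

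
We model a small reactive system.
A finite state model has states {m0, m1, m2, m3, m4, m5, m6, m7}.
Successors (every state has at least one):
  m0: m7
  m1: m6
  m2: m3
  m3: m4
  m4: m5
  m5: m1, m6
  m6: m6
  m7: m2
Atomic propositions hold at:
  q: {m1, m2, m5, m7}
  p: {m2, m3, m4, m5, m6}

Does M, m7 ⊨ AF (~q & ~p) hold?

Sat(~q) = {m0, m3, m4, m6}
Sat(~p) = {m0, m1, m7}
Sat(~q & ~p) = {m0}
AF (~q & ~p): least fixpoint, start Z0 = {m0}, add states with every successor in Z. Already a fixed point.
Sat(AF (~q & ~p)) = {m0}
m7 ∉ Sat(AF (~q & ~p)) = {m0}, so the formula does not hold at m7.

No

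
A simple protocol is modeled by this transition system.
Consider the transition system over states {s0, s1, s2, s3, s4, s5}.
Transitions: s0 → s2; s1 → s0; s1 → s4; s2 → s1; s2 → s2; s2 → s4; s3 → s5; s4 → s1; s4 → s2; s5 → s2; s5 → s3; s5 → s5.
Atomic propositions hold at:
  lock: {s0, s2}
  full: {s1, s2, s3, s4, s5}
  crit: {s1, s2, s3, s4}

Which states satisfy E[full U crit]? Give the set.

E[full U crit]: least fixpoint, start Z0 = Sat(crit) = {s1, s2, s3, s4}, add states in Sat(full) with some successor in Z. Z1 = {s1, s2, s3, s4, s5}; fixed.
Sat(E[full U crit]) = {s1, s2, s3, s4, s5}

{s1, s2, s3, s4, s5}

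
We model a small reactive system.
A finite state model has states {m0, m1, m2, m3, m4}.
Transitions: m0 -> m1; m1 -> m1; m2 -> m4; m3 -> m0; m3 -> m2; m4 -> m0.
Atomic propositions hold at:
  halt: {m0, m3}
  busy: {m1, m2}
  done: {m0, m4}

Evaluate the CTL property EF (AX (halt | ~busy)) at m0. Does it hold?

Sat(~busy) = {m0, m3, m4}
Sat(halt | ~busy) = {m0, m3, m4}
Sat(AX (halt | ~busy)) = {s : every successor in {m0, m3, m4}} = {m2, m4}
EF (AX (halt | ~busy)): least fixpoint, start Z0 = {m2, m4}, add states with some successor in Z. Z1 = {m2, m3, m4}; fixed.
Sat(EF (AX (halt | ~busy))) = {m2, m3, m4}
m0 ∉ Sat(EF (AX (halt | ~busy))) = {m2, m3, m4}, so the formula does not hold at m0.

No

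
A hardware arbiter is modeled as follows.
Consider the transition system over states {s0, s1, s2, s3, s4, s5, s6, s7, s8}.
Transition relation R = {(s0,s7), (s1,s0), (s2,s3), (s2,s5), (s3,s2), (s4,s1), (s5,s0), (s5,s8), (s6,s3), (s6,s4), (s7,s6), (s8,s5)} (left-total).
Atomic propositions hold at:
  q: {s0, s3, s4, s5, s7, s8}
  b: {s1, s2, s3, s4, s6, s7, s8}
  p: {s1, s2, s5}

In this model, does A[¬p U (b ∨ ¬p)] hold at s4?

Yes

Sat(¬p) = {s0, s3, s4, s6, s7, s8}
Sat(b ∨ ¬p) = {s0, s1, s2, s3, s4, s6, s7, s8}
A[¬p U (b ∨ ¬p)]: least fixpoint, start Z0 = Sat((b ∨ ¬p)) = {s0, s1, s2, s3, s4, s6, s7, s8}, add states in Sat(¬p) with every successor in Z. Already a fixed point.
Sat(A[¬p U (b ∨ ¬p)]) = {s0, s1, s2, s3, s4, s6, s7, s8}
s4 ∈ Sat(A[¬p U (b ∨ ¬p)]) = {s0, s1, s2, s3, s4, s6, s7, s8}, so the formula holds at s4.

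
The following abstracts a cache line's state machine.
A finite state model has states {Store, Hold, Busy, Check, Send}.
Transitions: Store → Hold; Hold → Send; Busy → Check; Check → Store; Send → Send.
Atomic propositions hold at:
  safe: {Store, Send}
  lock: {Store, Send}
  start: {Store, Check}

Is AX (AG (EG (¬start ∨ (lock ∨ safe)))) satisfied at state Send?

Sat(¬start) = {Hold, Busy, Send}
Sat(lock ∨ safe) = {Store, Send}
Sat(¬start ∨ (lock ∨ safe)) = {Store, Hold, Busy, Send}
EG (¬start ∨ (lock ∨ safe)): greatest fixpoint, start Z0 = {Store, Hold, Busy, Send}, keep only states in Sat with some successor in Z. Z1 = {Store, Hold, Send}; fixed.
Sat(EG (¬start ∨ (lock ∨ safe))) = {Store, Hold, Send}
AG (EG (¬start ∨ (lock ∨ safe))): greatest fixpoint, start Z0 = {Store, Hold, Send}, keep only states in Sat with every successor in Z. Already a fixed point.
Sat(AG (EG (¬start ∨ (lock ∨ safe)))) = {Store, Hold, Send}
Sat(AX (AG (EG (¬start ∨ (lock ∨ safe))))) = {s : every successor in {Store, Hold, Send}} = {Store, Hold, Check, Send}
Send ∈ Sat(AX (AG (EG (¬start ∨ (lock ∨ safe))))) = {Store, Hold, Check, Send}, so the formula holds at Send.

Yes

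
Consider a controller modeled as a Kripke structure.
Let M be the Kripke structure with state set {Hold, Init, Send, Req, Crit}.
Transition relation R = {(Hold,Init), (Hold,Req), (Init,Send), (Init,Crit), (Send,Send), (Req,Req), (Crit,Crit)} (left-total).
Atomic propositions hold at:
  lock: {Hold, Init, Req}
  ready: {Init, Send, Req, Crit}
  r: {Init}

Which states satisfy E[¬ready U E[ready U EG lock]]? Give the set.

{Hold, Req}

Sat(¬ready) = {Hold}
EG lock: greatest fixpoint, start Z0 = {Hold, Init, Req}, keep only states in Sat with some successor in Z. Z1 = {Hold, Req}; fixed.
Sat(EG lock) = {Hold, Req}
E[ready U EG lock]: least fixpoint, start Z0 = Sat(EG lock) = {Hold, Req}, add states in Sat(ready) with some successor in Z. Already a fixed point.
Sat(E[ready U EG lock]) = {Hold, Req}
E[¬ready U E[ready U EG lock]]: least fixpoint, start Z0 = Sat(E[ready U EG lock]) = {Hold, Req}, add states in Sat(¬ready) with some successor in Z. Already a fixed point.
Sat(E[¬ready U E[ready U EG lock]]) = {Hold, Req}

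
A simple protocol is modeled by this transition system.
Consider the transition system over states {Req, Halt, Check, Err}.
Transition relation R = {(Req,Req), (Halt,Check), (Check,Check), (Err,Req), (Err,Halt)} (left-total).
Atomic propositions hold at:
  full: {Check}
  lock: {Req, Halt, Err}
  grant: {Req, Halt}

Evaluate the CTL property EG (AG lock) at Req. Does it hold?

AG lock: greatest fixpoint, start Z0 = {Req, Halt, Err}, keep only states in Sat with every successor in Z. Z1 = {Req, Err}; Z2 = {Req}; fixed.
Sat(AG lock) = {Req}
EG (AG lock): greatest fixpoint, start Z0 = {Req}, keep only states in Sat with some successor in Z. Already a fixed point.
Sat(EG (AG lock)) = {Req}
Req ∈ Sat(EG (AG lock)) = {Req}, so the formula holds at Req.

Yes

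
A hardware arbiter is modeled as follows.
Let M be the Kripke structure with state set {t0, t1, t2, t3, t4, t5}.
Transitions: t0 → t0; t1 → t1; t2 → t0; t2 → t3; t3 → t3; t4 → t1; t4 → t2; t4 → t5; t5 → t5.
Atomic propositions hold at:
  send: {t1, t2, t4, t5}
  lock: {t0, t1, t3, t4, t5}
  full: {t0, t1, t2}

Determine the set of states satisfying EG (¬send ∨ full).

{t0, t1, t2, t3}

Sat(¬send) = {t0, t3}
Sat(¬send ∨ full) = {t0, t1, t2, t3}
EG (¬send ∨ full): greatest fixpoint, start Z0 = {t0, t1, t2, t3}, keep only states in Sat with some successor in Z. Already a fixed point.
Sat(EG (¬send ∨ full)) = {t0, t1, t2, t3}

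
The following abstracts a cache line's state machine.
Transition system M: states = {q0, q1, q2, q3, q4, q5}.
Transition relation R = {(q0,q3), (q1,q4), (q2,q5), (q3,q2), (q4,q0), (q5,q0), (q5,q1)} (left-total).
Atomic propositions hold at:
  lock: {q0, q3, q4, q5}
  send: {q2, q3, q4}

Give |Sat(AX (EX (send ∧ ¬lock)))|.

1

Sat(¬lock) = {q1, q2}
Sat(send ∧ ¬lock) = {q2}
Sat(EX (send ∧ ¬lock)) = {s : some successor in {q2}} = {q3}
Sat(AX (EX (send ∧ ¬lock))) = {s : every successor in {q3}} = {q0}
|Sat(AX (EX (send ∧ ¬lock)))| = |{q0}| = 1.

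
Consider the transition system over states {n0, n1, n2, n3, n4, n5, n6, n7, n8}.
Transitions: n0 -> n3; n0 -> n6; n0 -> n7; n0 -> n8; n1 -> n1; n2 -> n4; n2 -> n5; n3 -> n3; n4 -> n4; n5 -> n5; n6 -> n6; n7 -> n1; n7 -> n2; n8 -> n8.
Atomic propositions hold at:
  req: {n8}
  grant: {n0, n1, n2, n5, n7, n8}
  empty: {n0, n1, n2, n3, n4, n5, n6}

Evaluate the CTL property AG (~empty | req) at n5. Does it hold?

No

Sat(~empty) = {n7, n8}
Sat(~empty | req) = {n7, n8}
AG (~empty | req): greatest fixpoint, start Z0 = {n7, n8}, keep only states in Sat with every successor in Z. Z1 = {n8}; fixed.
Sat(AG (~empty | req)) = {n8}
n5 ∉ Sat(AG (~empty | req)) = {n8}, so the formula does not hold at n5.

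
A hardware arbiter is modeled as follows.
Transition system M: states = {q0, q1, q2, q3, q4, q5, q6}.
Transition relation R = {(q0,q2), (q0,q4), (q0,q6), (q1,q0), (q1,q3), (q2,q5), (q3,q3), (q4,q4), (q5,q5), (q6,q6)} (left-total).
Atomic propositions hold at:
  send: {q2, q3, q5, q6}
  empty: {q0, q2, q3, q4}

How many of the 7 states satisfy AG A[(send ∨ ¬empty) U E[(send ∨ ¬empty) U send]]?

Sat(¬empty) = {q1, q5, q6}
Sat(send ∨ ¬empty) = {q1, q2, q3, q5, q6}
E[(send ∨ ¬empty) U send]: least fixpoint, start Z0 = Sat(send) = {q2, q3, q5, q6}, add states in Sat(send ∨ ¬empty) with some successor in Z. Z1 = {q1, q2, q3, q5, q6}; fixed.
Sat(E[(send ∨ ¬empty) U send]) = {q1, q2, q3, q5, q6}
A[(send ∨ ¬empty) U E[(send ∨ ¬empty) U send]]: least fixpoint, start Z0 = Sat(E[(send ∨ ¬empty) U send]) = {q1, q2, q3, q5, q6}, add states in Sat(send ∨ ¬empty) with every successor in Z. Already a fixed point.
Sat(A[(send ∨ ¬empty) U E[(send ∨ ¬empty) U send]]) = {q1, q2, q3, q5, q6}
AG A[(send ∨ ¬empty) U E[(send ∨ ¬empty) U send]]: greatest fixpoint, start Z0 = {q1, q2, q3, q5, q6}, keep only states in Sat with every successor in Z. Z1 = {q2, q3, q5, q6}; fixed.
Sat(AG A[(send ∨ ¬empty) U E[(send ∨ ¬empty) U send]]) = {q2, q3, q5, q6}
|Sat(AG A[(send ∨ ¬empty) U E[(send ∨ ¬empty) U send]])| = |{q2, q3, q5, q6}| = 4.

4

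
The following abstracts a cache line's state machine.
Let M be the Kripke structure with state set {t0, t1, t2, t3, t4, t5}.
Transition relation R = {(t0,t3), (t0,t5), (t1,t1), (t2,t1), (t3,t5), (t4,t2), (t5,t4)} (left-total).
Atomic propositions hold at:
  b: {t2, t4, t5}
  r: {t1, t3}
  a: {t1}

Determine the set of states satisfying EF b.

EF b: least fixpoint, start Z0 = {t2, t4, t5}, add states with some successor in Z. Z1 = {t0, t2, t3, t4, t5}; fixed.
Sat(EF b) = {t0, t2, t3, t4, t5}

{t0, t2, t3, t4, t5}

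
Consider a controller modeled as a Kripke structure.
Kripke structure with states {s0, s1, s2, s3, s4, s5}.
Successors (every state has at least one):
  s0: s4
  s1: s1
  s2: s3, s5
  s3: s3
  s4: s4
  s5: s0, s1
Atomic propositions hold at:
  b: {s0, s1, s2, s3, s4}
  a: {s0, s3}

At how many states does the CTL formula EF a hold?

4

EF a: least fixpoint, start Z0 = {s0, s3}, add states with some successor in Z. Z1 = {s0, s2, s3, s5}; fixed.
Sat(EF a) = {s0, s2, s3, s5}
|Sat(EF a)| = |{s0, s2, s3, s5}| = 4.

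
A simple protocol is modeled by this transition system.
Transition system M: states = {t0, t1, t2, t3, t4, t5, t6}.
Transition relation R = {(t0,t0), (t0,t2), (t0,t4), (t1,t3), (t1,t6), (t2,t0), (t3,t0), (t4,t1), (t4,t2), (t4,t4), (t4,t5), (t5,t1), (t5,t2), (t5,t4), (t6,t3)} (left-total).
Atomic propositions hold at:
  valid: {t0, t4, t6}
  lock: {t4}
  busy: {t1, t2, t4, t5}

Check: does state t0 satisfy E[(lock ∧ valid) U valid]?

Yes

Sat(lock ∧ valid) = {t4}
E[(lock ∧ valid) U valid]: least fixpoint, start Z0 = Sat(valid) = {t0, t4, t6}, add states in Sat(lock ∧ valid) with some successor in Z. Already a fixed point.
Sat(E[(lock ∧ valid) U valid]) = {t0, t4, t6}
t0 ∈ Sat(E[(lock ∧ valid) U valid]) = {t0, t4, t6}, so the formula holds at t0.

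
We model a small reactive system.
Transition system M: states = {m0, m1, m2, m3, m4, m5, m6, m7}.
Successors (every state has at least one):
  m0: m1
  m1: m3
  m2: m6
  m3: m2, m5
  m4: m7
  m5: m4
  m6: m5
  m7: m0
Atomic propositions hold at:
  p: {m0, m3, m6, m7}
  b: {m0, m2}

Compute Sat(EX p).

{m1, m2, m4, m7}

Sat(EX p) = {s : some successor in {m0, m3, m6, m7}} = {m1, m2, m4, m7}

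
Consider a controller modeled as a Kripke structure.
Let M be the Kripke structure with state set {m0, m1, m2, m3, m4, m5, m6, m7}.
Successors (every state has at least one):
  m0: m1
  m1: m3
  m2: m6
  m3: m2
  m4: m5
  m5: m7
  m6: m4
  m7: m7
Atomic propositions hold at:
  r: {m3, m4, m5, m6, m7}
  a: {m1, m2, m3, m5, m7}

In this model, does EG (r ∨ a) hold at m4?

Yes

Sat(r ∨ a) = {m1, m2, m3, m4, m5, m6, m7}
EG (r ∨ a): greatest fixpoint, start Z0 = {m1, m2, m3, m4, m5, m6, m7}, keep only states in Sat with some successor in Z. Already a fixed point.
Sat(EG (r ∨ a)) = {m1, m2, m3, m4, m5, m6, m7}
m4 ∈ Sat(EG (r ∨ a)) = {m1, m2, m3, m4, m5, m6, m7}, so the formula holds at m4.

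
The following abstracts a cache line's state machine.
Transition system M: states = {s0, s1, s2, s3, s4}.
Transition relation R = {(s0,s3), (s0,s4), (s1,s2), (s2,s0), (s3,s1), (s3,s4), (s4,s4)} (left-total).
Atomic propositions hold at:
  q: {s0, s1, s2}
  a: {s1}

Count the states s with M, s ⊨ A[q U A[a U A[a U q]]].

A[a U q]: least fixpoint, start Z0 = Sat(q) = {s0, s1, s2}, add states in Sat(a) with every successor in Z. Already a fixed point.
Sat(A[a U q]) = {s0, s1, s2}
A[a U A[a U q]]: least fixpoint, start Z0 = Sat(A[a U q]) = {s0, s1, s2}, add states in Sat(a) with every successor in Z. Already a fixed point.
Sat(A[a U A[a U q]]) = {s0, s1, s2}
A[q U A[a U A[a U q]]]: least fixpoint, start Z0 = Sat(A[a U A[a U q]]) = {s0, s1, s2}, add states in Sat(q) with every successor in Z. Already a fixed point.
Sat(A[q U A[a U A[a U q]]]) = {s0, s1, s2}
|Sat(A[q U A[a U A[a U q]]])| = |{s0, s1, s2}| = 3.

3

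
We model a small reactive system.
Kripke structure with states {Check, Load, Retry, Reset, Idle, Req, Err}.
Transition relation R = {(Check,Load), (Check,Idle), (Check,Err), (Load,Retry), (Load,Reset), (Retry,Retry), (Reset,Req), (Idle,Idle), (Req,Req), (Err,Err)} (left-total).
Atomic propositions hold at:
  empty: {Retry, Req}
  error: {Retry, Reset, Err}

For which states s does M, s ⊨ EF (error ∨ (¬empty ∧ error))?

Sat(¬empty) = {Check, Load, Reset, Idle, Err}
Sat(¬empty ∧ error) = {Reset, Err}
Sat(error ∨ (¬empty ∧ error)) = {Retry, Reset, Err}
EF (error ∨ (¬empty ∧ error)): least fixpoint, start Z0 = {Retry, Reset, Err}, add states with some successor in Z. Z1 = {Check, Load, Retry, Reset, Err}; fixed.
Sat(EF (error ∨ (¬empty ∧ error))) = {Check, Load, Retry, Reset, Err}

{Check, Load, Retry, Reset, Err}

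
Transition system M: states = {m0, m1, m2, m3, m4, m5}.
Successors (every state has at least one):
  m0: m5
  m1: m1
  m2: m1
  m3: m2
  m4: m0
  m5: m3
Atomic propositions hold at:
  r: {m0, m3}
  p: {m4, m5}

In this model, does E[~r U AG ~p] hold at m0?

No

Sat(~r) = {m1, m2, m4, m5}
Sat(~p) = {m0, m1, m2, m3}
AG ~p: greatest fixpoint, start Z0 = {m0, m1, m2, m3}, keep only states in Sat with every successor in Z. Z1 = {m1, m2, m3}; fixed.
Sat(AG ~p) = {m1, m2, m3}
E[~r U AG ~p]: least fixpoint, start Z0 = Sat(AG ~p) = {m1, m2, m3}, add states in Sat(~r) with some successor in Z. Z1 = {m1, m2, m3, m5}; fixed.
Sat(E[~r U AG ~p]) = {m1, m2, m3, m5}
m0 ∉ Sat(E[~r U AG ~p]) = {m1, m2, m3, m5}, so the formula does not hold at m0.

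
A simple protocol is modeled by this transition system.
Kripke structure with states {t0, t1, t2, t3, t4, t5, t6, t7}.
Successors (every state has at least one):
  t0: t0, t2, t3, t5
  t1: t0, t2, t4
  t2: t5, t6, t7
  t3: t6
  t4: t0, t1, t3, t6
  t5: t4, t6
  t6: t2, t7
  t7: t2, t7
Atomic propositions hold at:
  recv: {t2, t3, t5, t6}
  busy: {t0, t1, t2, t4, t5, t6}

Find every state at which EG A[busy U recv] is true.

{t2, t3, t5, t6}

A[busy U recv]: least fixpoint, start Z0 = Sat(recv) = {t2, t3, t5, t6}, add states in Sat(busy) with every successor in Z. Already a fixed point.
Sat(A[busy U recv]) = {t2, t3, t5, t6}
EG A[busy U recv]: greatest fixpoint, start Z0 = {t2, t3, t5, t6}, keep only states in Sat with some successor in Z. Already a fixed point.
Sat(EG A[busy U recv]) = {t2, t3, t5, t6}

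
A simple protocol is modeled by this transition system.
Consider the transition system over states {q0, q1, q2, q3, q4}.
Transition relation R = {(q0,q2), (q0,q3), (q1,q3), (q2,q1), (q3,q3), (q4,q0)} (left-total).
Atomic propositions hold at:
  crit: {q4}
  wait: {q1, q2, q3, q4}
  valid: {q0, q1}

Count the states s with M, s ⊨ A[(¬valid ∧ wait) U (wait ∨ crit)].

Sat(¬valid) = {q2, q3, q4}
Sat(¬valid ∧ wait) = {q2, q3, q4}
Sat(wait ∨ crit) = {q1, q2, q3, q4}
A[(¬valid ∧ wait) U (wait ∨ crit)]: least fixpoint, start Z0 = Sat((wait ∨ crit)) = {q1, q2, q3, q4}, add states in Sat(¬valid ∧ wait) with every successor in Z. Already a fixed point.
Sat(A[(¬valid ∧ wait) U (wait ∨ crit)]) = {q1, q2, q3, q4}
|Sat(A[(¬valid ∧ wait) U (wait ∨ crit)])| = |{q1, q2, q3, q4}| = 4.

4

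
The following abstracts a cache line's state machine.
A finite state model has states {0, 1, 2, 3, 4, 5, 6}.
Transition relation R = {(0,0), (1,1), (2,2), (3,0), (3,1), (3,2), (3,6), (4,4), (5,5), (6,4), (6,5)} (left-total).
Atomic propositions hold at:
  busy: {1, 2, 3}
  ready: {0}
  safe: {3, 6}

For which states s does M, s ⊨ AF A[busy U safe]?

A[busy U safe]: least fixpoint, start Z0 = Sat(safe) = {3, 6}, add states in Sat(busy) with every successor in Z. Already a fixed point.
Sat(A[busy U safe]) = {3, 6}
AF A[busy U safe]: least fixpoint, start Z0 = {3, 6}, add states with every successor in Z. Already a fixed point.
Sat(AF A[busy U safe]) = {3, 6}

{3, 6}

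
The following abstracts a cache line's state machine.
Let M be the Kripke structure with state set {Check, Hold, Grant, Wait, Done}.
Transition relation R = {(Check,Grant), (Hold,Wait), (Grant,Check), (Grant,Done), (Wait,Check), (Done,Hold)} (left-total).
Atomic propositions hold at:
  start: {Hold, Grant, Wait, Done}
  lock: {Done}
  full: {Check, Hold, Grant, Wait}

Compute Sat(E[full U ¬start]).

Sat(¬start) = {Check}
E[full U ¬start]: least fixpoint, start Z0 = Sat(¬start) = {Check}, add states in Sat(full) with some successor in Z. Z1 = {Check, Grant, Wait}; Z2 = {Check, Hold, Grant, Wait}; fixed.
Sat(E[full U ¬start]) = {Check, Hold, Grant, Wait}

{Check, Hold, Grant, Wait}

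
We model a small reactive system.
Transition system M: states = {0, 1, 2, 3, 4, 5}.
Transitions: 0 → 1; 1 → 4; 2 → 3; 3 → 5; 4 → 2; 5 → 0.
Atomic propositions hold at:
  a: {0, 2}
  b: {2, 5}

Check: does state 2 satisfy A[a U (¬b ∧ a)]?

Sat(¬b) = {0, 1, 3, 4}
Sat(¬b ∧ a) = {0}
A[a U (¬b ∧ a)]: least fixpoint, start Z0 = Sat((¬b ∧ a)) = {0}, add states in Sat(a) with every successor in Z. Already a fixed point.
Sat(A[a U (¬b ∧ a)]) = {0}
2 ∉ Sat(A[a U (¬b ∧ a)]) = {0}, so the formula does not hold at 2.

No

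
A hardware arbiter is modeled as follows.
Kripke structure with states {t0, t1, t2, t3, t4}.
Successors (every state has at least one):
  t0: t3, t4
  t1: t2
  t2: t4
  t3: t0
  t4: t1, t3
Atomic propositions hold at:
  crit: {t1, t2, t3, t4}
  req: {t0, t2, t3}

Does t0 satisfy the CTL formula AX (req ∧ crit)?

No

Sat(req ∧ crit) = {t2, t3}
Sat(AX (req ∧ crit)) = {s : every successor in {t2, t3}} = {t1}
t0 ∉ Sat(AX (req ∧ crit)) = {t1}, so the formula does not hold at t0.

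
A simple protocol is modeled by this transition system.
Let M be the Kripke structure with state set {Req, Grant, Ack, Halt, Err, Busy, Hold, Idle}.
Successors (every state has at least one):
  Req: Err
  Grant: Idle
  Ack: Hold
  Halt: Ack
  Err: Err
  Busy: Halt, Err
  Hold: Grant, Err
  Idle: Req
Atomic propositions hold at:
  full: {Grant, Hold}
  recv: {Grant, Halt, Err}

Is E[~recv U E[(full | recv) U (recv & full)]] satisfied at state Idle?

No

Sat(~recv) = {Req, Ack, Busy, Hold, Idle}
Sat(full | recv) = {Grant, Halt, Err, Hold}
Sat(recv & full) = {Grant}
E[(full | recv) U (recv & full)]: least fixpoint, start Z0 = Sat((recv & full)) = {Grant}, add states in Sat(full | recv) with some successor in Z. Z1 = {Grant, Hold}; fixed.
Sat(E[(full | recv) U (recv & full)]) = {Grant, Hold}
E[~recv U E[(full | recv) U (recv & full)]]: least fixpoint, start Z0 = Sat(E[(full | recv) U (recv & full)]) = {Grant, Hold}, add states in Sat(~recv) with some successor in Z. Z1 = {Grant, Ack, Hold}; fixed.
Sat(E[~recv U E[(full | recv) U (recv & full)]]) = {Grant, Ack, Hold}
Idle ∉ Sat(E[~recv U E[(full | recv) U (recv & full)]]) = {Grant, Ack, Hold}, so the formula does not hold at Idle.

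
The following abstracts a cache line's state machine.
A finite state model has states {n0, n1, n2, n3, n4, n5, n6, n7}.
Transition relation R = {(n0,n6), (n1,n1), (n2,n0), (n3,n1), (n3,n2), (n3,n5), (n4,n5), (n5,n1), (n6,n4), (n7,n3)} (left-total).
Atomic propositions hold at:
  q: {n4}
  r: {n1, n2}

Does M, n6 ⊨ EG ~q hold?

Sat(~q) = {n0, n1, n2, n3, n5, n6, n7}
EG ~q: greatest fixpoint, start Z0 = {n0, n1, n2, n3, n5, n6, n7}, keep only states in Sat with some successor in Z. Z1 = {n0, n1, n2, n3, n5, n7}; Z2 = {n1, n2, n3, n5, n7}; Z3 = {n1, n3, n5, n7}; fixed.
Sat(EG ~q) = {n1, n3, n5, n7}
n6 ∉ Sat(EG ~q) = {n1, n3, n5, n7}, so the formula does not hold at n6.

No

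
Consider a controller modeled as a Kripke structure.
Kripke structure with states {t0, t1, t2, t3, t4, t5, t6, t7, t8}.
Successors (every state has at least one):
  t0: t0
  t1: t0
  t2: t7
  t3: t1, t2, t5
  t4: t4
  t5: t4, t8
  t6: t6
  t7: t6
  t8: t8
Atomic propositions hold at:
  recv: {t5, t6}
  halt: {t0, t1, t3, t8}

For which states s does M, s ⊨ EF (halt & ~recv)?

Sat(~recv) = {t0, t1, t2, t3, t4, t7, t8}
Sat(halt & ~recv) = {t0, t1, t3, t8}
EF (halt & ~recv): least fixpoint, start Z0 = {t0, t1, t3, t8}, add states with some successor in Z. Z1 = {t0, t1, t3, t5, t8}; fixed.
Sat(EF (halt & ~recv)) = {t0, t1, t3, t5, t8}

{t0, t1, t3, t5, t8}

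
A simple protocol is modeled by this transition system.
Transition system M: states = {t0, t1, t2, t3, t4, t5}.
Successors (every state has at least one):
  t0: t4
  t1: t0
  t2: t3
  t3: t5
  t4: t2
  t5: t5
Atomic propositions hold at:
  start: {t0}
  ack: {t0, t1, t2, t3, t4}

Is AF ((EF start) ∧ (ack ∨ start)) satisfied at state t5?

EF start: least fixpoint, start Z0 = {t0}, add states with some successor in Z. Z1 = {t0, t1}; fixed.
Sat(EF start) = {t0, t1}
Sat(ack ∨ start) = {t0, t1, t2, t3, t4}
Sat((EF start) ∧ (ack ∨ start)) = {t0, t1}
AF ((EF start) ∧ (ack ∨ start)): least fixpoint, start Z0 = {t0, t1}, add states with every successor in Z. Already a fixed point.
Sat(AF ((EF start) ∧ (ack ∨ start))) = {t0, t1}
t5 ∉ Sat(AF ((EF start) ∧ (ack ∨ start))) = {t0, t1}, so the formula does not hold at t5.

No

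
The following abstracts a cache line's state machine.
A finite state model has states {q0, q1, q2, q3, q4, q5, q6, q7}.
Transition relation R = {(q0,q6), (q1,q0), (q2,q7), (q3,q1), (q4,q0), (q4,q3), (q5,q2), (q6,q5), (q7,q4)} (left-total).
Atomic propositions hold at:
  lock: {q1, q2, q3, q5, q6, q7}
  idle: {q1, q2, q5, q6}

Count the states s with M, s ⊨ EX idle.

4

Sat(EX idle) = {s : some successor in {q1, q2, q5, q6}} = {q0, q3, q5, q6}
|Sat(EX idle)| = |{q0, q3, q5, q6}| = 4.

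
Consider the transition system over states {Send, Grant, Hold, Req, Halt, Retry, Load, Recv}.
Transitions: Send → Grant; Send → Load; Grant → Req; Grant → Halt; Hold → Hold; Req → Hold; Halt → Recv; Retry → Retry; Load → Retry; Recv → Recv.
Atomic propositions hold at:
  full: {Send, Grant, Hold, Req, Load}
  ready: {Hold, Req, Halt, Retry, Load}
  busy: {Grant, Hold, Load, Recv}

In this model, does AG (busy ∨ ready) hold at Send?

Sat(busy ∨ ready) = {Grant, Hold, Req, Halt, Retry, Load, Recv}
AG (busy ∨ ready): greatest fixpoint, start Z0 = {Grant, Hold, Req, Halt, Retry, Load, Recv}, keep only states in Sat with every successor in Z. Already a fixed point.
Sat(AG (busy ∨ ready)) = {Grant, Hold, Req, Halt, Retry, Load, Recv}
Send ∉ Sat(AG (busy ∨ ready)) = {Grant, Hold, Req, Halt, Retry, Load, Recv}, so the formula does not hold at Send.

No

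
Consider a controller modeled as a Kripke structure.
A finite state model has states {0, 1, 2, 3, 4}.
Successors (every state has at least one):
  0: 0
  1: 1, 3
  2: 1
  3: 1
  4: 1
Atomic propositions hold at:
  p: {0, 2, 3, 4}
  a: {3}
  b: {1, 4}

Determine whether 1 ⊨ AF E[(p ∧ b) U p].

No

Sat(p ∧ b) = {4}
E[(p ∧ b) U p]: least fixpoint, start Z0 = Sat(p) = {0, 2, 3, 4}, add states in Sat(p ∧ b) with some successor in Z. Already a fixed point.
Sat(E[(p ∧ b) U p]) = {0, 2, 3, 4}
AF E[(p ∧ b) U p]: least fixpoint, start Z0 = {0, 2, 3, 4}, add states with every successor in Z. Already a fixed point.
Sat(AF E[(p ∧ b) U p]) = {0, 2, 3, 4}
1 ∉ Sat(AF E[(p ∧ b) U p]) = {0, 2, 3, 4}, so the formula does not hold at 1.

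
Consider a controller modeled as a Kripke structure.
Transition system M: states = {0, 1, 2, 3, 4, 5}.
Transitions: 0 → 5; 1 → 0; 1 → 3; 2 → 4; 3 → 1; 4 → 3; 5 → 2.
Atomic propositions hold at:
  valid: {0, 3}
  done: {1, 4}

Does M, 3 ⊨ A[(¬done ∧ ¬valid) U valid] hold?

Sat(¬done) = {0, 2, 3, 5}
Sat(¬valid) = {1, 2, 4, 5}
Sat(¬done ∧ ¬valid) = {2, 5}
A[(¬done ∧ ¬valid) U valid]: least fixpoint, start Z0 = Sat(valid) = {0, 3}, add states in Sat(¬done ∧ ¬valid) with every successor in Z. Already a fixed point.
Sat(A[(¬done ∧ ¬valid) U valid]) = {0, 3}
3 ∈ Sat(A[(¬done ∧ ¬valid) U valid]) = {0, 3}, so the formula holds at 3.

Yes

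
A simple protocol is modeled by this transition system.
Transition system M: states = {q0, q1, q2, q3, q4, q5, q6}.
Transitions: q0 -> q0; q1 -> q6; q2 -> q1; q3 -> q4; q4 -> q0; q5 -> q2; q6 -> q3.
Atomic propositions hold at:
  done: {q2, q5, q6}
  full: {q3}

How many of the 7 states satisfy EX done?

2

Sat(EX done) = {s : some successor in {q2, q5, q6}} = {q1, q5}
|Sat(EX done)| = |{q1, q5}| = 2.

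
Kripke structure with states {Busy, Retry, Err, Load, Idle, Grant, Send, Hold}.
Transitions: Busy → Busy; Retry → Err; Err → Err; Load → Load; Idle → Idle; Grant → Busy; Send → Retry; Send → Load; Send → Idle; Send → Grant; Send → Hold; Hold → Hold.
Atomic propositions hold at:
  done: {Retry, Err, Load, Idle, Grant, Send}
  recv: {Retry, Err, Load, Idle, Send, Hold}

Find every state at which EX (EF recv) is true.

EF recv: least fixpoint, start Z0 = {Retry, Err, Load, Idle, Send, Hold}, add states with some successor in Z. Already a fixed point.
Sat(EF recv) = {Retry, Err, Load, Idle, Send, Hold}
Sat(EX (EF recv)) = {s : some successor in {Retry, Err, Load, Idle, Send, Hold}} = {Retry, Err, Load, Idle, Send, Hold}

{Retry, Err, Load, Idle, Send, Hold}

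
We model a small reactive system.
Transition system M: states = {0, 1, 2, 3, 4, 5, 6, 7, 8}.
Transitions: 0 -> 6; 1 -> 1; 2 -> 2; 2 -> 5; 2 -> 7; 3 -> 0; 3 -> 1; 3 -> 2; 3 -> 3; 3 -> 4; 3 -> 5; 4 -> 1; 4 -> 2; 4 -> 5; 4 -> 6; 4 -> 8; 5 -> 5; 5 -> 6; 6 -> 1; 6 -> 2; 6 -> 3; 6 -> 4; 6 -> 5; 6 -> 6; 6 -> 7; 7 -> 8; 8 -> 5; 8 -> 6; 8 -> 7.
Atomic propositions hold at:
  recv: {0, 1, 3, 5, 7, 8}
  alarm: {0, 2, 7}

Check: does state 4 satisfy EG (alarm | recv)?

Sat(alarm | recv) = {0, 1, 2, 3, 5, 7, 8}
EG (alarm | recv): greatest fixpoint, start Z0 = {0, 1, 2, 3, 5, 7, 8}, keep only states in Sat with some successor in Z. Z1 = {1, 2, 3, 5, 7, 8}; fixed.
Sat(EG (alarm | recv)) = {1, 2, 3, 5, 7, 8}
4 ∉ Sat(EG (alarm | recv)) = {1, 2, 3, 5, 7, 8}, so the formula does not hold at 4.

No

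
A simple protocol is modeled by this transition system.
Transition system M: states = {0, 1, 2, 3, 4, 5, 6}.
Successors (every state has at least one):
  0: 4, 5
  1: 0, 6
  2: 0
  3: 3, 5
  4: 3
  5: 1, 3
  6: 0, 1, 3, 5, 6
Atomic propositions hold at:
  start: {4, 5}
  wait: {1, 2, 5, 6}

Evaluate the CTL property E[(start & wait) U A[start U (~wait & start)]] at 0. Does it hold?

No

Sat(start & wait) = {5}
Sat(~wait) = {0, 3, 4}
Sat(~wait & start) = {4}
A[start U (~wait & start)]: least fixpoint, start Z0 = Sat((~wait & start)) = {4}, add states in Sat(start) with every successor in Z. Already a fixed point.
Sat(A[start U (~wait & start)]) = {4}
E[(start & wait) U A[start U (~wait & start)]]: least fixpoint, start Z0 = Sat(A[start U (~wait & start)]) = {4}, add states in Sat(start & wait) with some successor in Z. Already a fixed point.
Sat(E[(start & wait) U A[start U (~wait & start)]]) = {4}
0 ∉ Sat(E[(start & wait) U A[start U (~wait & start)]]) = {4}, so the formula does not hold at 0.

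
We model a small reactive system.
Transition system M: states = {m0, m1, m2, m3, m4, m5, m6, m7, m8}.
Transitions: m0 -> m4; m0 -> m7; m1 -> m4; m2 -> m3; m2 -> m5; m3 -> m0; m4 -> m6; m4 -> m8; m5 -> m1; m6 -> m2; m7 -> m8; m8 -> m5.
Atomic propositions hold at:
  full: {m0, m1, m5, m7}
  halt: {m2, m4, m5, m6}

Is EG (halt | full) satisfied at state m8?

No

Sat(halt | full) = {m0, m1, m2, m4, m5, m6, m7}
EG (halt | full): greatest fixpoint, start Z0 = {m0, m1, m2, m4, m5, m6, m7}, keep only states in Sat with some successor in Z. Z1 = {m0, m1, m2, m4, m5, m6}; fixed.
Sat(EG (halt | full)) = {m0, m1, m2, m4, m5, m6}
m8 ∉ Sat(EG (halt | full)) = {m0, m1, m2, m4, m5, m6}, so the formula does not hold at m8.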